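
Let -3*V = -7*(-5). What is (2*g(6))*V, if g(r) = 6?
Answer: -140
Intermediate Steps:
V = -35/3 (V = -(-7)*(-5)/3 = -⅓*35 = -35/3 ≈ -11.667)
(2*g(6))*V = (2*6)*(-35/3) = 12*(-35/3) = -140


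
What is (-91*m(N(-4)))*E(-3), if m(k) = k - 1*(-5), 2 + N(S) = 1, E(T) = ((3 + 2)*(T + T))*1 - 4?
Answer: 12376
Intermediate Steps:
E(T) = -4 + 10*T (E(T) = (5*(2*T))*1 - 4 = (10*T)*1 - 4 = 10*T - 4 = -4 + 10*T)
N(S) = -1 (N(S) = -2 + 1 = -1)
m(k) = 5 + k (m(k) = k + 5 = 5 + k)
(-91*m(N(-4)))*E(-3) = (-91*(5 - 1))*(-4 + 10*(-3)) = (-91*4)*(-4 - 30) = -364*(-34) = 12376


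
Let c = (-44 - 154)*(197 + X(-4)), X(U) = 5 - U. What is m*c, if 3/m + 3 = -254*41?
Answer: 11124/947 ≈ 11.747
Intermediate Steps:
m = -3/10417 (m = 3/(-3 - 254*41) = 3/(-3 - 10414) = 3/(-10417) = 3*(-1/10417) = -3/10417 ≈ -0.00028799)
c = -40788 (c = (-44 - 154)*(197 + (5 - 1*(-4))) = -198*(197 + (5 + 4)) = -198*(197 + 9) = -198*206 = -40788)
m*c = -3/10417*(-40788) = 11124/947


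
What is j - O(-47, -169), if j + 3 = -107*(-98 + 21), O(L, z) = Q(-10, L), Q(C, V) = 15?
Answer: 8221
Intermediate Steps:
O(L, z) = 15
j = 8236 (j = -3 - 107*(-98 + 21) = -3 - 107*(-77) = -3 + 8239 = 8236)
j - O(-47, -169) = 8236 - 1*15 = 8236 - 15 = 8221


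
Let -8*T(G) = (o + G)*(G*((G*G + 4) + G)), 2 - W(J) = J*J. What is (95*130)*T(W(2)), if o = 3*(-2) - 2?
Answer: -185250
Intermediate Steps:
o = -8 (o = -6 - 2 = -8)
W(J) = 2 - J² (W(J) = 2 - J*J = 2 - J²)
T(G) = -G*(-8 + G)*(4 + G + G²)/8 (T(G) = -(-8 + G)*G*((G*G + 4) + G)/8 = -(-8 + G)*G*((G² + 4) + G)/8 = -(-8 + G)*G*((4 + G²) + G)/8 = -(-8 + G)*G*(4 + G + G²)/8 = -G*(-8 + G)*(4 + G + G²)/8)
(95*130)*T(W(2)) = (95*130)*((2 - 1*2²)*(32 - (2 - 1*2²)³ + 4*(2 - 1*2²) + 7*(2 - 1*2²)²)/8) = 12350*((2 - 1*4)*(32 - (2 - 1*4)³ + 4*(2 - 1*4) + 7*(2 - 1*4)²)/8) = 12350*((2 - 4)*(32 - (2 - 4)³ + 4*(2 - 4) + 7*(2 - 4)²)/8) = 12350*((⅛)*(-2)*(32 - 1*(-2)³ + 4*(-2) + 7*(-2)²)) = 12350*((⅛)*(-2)*(32 - 1*(-8) - 8 + 7*4)) = 12350*((⅛)*(-2)*(32 + 8 - 8 + 28)) = 12350*((⅛)*(-2)*60) = 12350*(-15) = -185250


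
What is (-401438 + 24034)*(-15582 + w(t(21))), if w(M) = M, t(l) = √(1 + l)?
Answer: 5880709128 - 377404*√22 ≈ 5.8789e+9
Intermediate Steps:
(-401438 + 24034)*(-15582 + w(t(21))) = (-401438 + 24034)*(-15582 + √(1 + 21)) = -377404*(-15582 + √22) = 5880709128 - 377404*√22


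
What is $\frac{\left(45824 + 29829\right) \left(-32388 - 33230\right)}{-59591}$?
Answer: $\frac{709171222}{8513} \approx 83305.0$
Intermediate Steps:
$\frac{\left(45824 + 29829\right) \left(-32388 - 33230\right)}{-59591} = 75653 \left(-65618\right) \left(- \frac{1}{59591}\right) = \left(-4964198554\right) \left(- \frac{1}{59591}\right) = \frac{709171222}{8513}$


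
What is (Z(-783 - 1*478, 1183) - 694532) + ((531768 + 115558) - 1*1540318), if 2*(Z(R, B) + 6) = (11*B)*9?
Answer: -3057943/2 ≈ -1.5290e+6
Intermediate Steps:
Z(R, B) = -6 + 99*B/2 (Z(R, B) = -6 + ((11*B)*9)/2 = -6 + (99*B)/2 = -6 + 99*B/2)
(Z(-783 - 1*478, 1183) - 694532) + ((531768 + 115558) - 1*1540318) = ((-6 + (99/2)*1183) - 694532) + ((531768 + 115558) - 1*1540318) = ((-6 + 117117/2) - 694532) + (647326 - 1540318) = (117105/2 - 694532) - 892992 = -1271959/2 - 892992 = -3057943/2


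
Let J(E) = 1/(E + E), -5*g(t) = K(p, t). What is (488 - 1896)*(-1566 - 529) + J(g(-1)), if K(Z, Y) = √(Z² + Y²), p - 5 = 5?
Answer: 2949760 - 5*√101/202 ≈ 2.9498e+6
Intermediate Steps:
p = 10 (p = 5 + 5 = 10)
K(Z, Y) = √(Y² + Z²)
g(t) = -√(100 + t²)/5 (g(t) = -√(t² + 10²)/5 = -√(t² + 100)/5 = -√(100 + t²)/5)
J(E) = 1/(2*E)
(488 - 1896)*(-1566 - 529) + J(g(-1)) = (488 - 1896)*(-1566 - 529) + 1/(2*((-√(100 + (-1)²)/5))) = -1408*(-2095) + 1/(2*((-√(100 + 1)/5))) = 2949760 + 1/(2*((-√101/5))) = 2949760 + (-5*√101/101)/2 = 2949760 - 5*√101/202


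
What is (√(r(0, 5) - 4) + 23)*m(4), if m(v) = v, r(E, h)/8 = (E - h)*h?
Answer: 92 + 8*I*√51 ≈ 92.0 + 57.131*I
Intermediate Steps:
r(E, h) = 8*h*(E - h) (r(E, h) = 8*((E - h)*h) = 8*(h*(E - h)) = 8*h*(E - h))
(√(r(0, 5) - 4) + 23)*m(4) = (√(8*5*(0 - 1*5) - 4) + 23)*4 = (√(8*5*(0 - 5) - 4) + 23)*4 = (√(8*5*(-5) - 4) + 23)*4 = (√(-200 - 4) + 23)*4 = (√(-204) + 23)*4 = (2*I*√51 + 23)*4 = (23 + 2*I*√51)*4 = 92 + 8*I*√51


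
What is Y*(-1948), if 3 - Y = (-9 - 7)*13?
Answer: -411028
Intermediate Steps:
Y = 211 (Y = 3 - (-9 - 7)*13 = 3 - (-16)*13 = 3 - 1*(-208) = 3 + 208 = 211)
Y*(-1948) = 211*(-1948) = -411028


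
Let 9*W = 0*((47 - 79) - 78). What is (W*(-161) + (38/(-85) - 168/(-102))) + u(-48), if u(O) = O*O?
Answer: 11526/5 ≈ 2305.2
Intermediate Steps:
u(O) = O²
W = 0 (W = (0*((47 - 79) - 78))/9 = (0*(-32 - 78))/9 = (0*(-110))/9 = (⅑)*0 = 0)
(W*(-161) + (38/(-85) - 168/(-102))) + u(-48) = (0*(-161) + (38/(-85) - 168/(-102))) + (-48)² = (0 + (38*(-1/85) - 168*(-1/102))) + 2304 = (0 + (-38/85 + 28/17)) + 2304 = (0 + 6/5) + 2304 = 6/5 + 2304 = 11526/5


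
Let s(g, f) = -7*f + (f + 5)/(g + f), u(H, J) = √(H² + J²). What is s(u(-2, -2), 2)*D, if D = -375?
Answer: 13125/2 - 2625*√2/2 ≈ 4706.3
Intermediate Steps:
s(g, f) = -7*f + (5 + f)/(f + g)
s(u(-2, -2), 2)*D = ((5 + 2 - 7*2² - 7*2*√((-2)² + (-2)²))/(2 + √((-2)² + (-2)²)))*(-375) = ((5 + 2 - 7*4 - 7*2*√(4 + 4))/(2 + √(4 + 4)))*(-375) = ((5 + 2 - 28 - 7*2*√8)/(2 + √8))*(-375) = ((5 + 2 - 28 - 7*2*2*√2)/(2 + 2*√2))*(-375) = ((5 + 2 - 28 - 28*√2)/(2 + 2*√2))*(-375) = ((-21 - 28*√2)/(2 + 2*√2))*(-375) = -375*(-21 - 28*√2)/(2 + 2*√2)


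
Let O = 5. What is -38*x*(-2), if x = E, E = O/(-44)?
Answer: -95/11 ≈ -8.6364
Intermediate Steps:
E = -5/44 (E = 5/(-44) = 5*(-1/44) = -5/44 ≈ -0.11364)
x = -5/44 ≈ -0.11364
-38*x*(-2) = -38*(-5/44)*(-2) = (95/22)*(-2) = -95/11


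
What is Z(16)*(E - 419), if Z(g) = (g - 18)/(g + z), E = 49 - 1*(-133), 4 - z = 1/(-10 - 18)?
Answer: 4424/187 ≈ 23.658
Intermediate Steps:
z = 113/28 (z = 4 - 1/(-10 - 18) = 4 - 1/(-28) = 4 - 1*(-1/28) = 4 + 1/28 = 113/28 ≈ 4.0357)
E = 182 (E = 49 + 133 = 182)
Z(g) = (-18 + g)/(113/28 + g) (Z(g) = (g - 18)/(g + 113/28) = (-18 + g)/(113/28 + g))
Z(16)*(E - 419) = (28*(-18 + 16)/(113 + 28*16))*(182 - 419) = (28*(-2)/(113 + 448))*(-237) = (28*(-2)/561)*(-237) = (28*(1/561)*(-2))*(-237) = -56/561*(-237) = 4424/187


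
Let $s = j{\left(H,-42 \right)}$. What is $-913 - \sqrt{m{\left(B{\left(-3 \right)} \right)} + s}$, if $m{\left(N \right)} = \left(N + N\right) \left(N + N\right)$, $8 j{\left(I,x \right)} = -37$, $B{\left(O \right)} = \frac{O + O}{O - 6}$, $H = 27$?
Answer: $-913 - \frac{i \sqrt{410}}{12} \approx -913.0 - 1.6874 i$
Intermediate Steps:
$B{\left(O \right)} = \frac{2 O}{-6 + O}$
$j{\left(I,x \right)} = - \frac{37}{8}$ ($j{\left(I,x \right)} = \frac{1}{8} \left(-37\right) = - \frac{37}{8}$)
$s = - \frac{37}{8} \approx -4.625$
$m{\left(N \right)} = 4 N^{2}$ ($m{\left(N \right)} = 2 N 2 N = 4 N^{2}$)
$-913 - \sqrt{m{\left(B{\left(-3 \right)} \right)} + s} = -913 - \sqrt{4 \left(2 \left(-3\right) \frac{1}{-6 - 3}\right)^{2} - \frac{37}{8}} = -913 - \sqrt{4 \left(2 \left(-3\right) \frac{1}{-9}\right)^{2} - \frac{37}{8}} = -913 - \sqrt{4 \left(2 \left(-3\right) \left(- \frac{1}{9}\right)\right)^{2} - \frac{37}{8}} = -913 - \sqrt{4 \left(\frac{2}{3}\right)^{2} - \frac{37}{8}} = -913 - \sqrt{4 \cdot \frac{4}{9} - \frac{37}{8}} = -913 - \sqrt{\frac{16}{9} - \frac{37}{8}} = -913 - \sqrt{- \frac{205}{72}} = -913 - \frac{i \sqrt{410}}{12}$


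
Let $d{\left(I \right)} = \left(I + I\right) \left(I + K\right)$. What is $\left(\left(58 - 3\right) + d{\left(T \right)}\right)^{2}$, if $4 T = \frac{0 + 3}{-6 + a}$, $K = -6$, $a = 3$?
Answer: $\frac{216225}{64} \approx 3378.5$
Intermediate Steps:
$T = - \frac{1}{4}$ ($T = \frac{\left(0 + 3\right) \frac{1}{-6 + 3}}{4} = \frac{3 \frac{1}{-3}}{4} = \frac{3 \left(- \frac{1}{3}\right)}{4} = \frac{1}{4} \left(-1\right) = - \frac{1}{4} \approx -0.25$)
$d{\left(I \right)} = 2 I \left(-6 + I\right)$ ($d{\left(I \right)} = \left(I + I\right) \left(I - 6\right) = 2 I \left(-6 + I\right)$)
$\left(\left(58 - 3\right) + d{\left(T \right)}\right)^{2} = \left(\left(58 - 3\right) + 2 \left(- \frac{1}{4}\right) \left(-6 - \frac{1}{4}\right)\right)^{2} = \left(55 + 2 \left(- \frac{1}{4}\right) \left(- \frac{25}{4}\right)\right)^{2} = \left(55 + \frac{25}{8}\right)^{2} = \left(\frac{465}{8}\right)^{2} = \frac{216225}{64}$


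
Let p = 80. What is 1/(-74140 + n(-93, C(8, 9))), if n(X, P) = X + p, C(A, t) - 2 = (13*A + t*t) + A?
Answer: -1/74153 ≈ -1.3486e-5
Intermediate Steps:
C(A, t) = 2 + t² + 14*A (C(A, t) = 2 + ((13*A + t*t) + A) = 2 + ((13*A + t²) + A) = 2 + ((t² + 13*A) + A) = 2 + (t² + 14*A) = 2 + t² + 14*A)
n(X, P) = 80 + X (n(X, P) = X + 80 = 80 + X)
1/(-74140 + n(-93, C(8, 9))) = 1/(-74140 + (80 - 93)) = 1/(-74140 - 13) = 1/(-74153) = -1/74153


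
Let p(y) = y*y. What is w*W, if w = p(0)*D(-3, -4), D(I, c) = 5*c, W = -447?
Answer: 0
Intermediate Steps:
p(y) = y²
w = 0 (w = 0²*(5*(-4)) = 0*(-20) = 0)
w*W = 0*(-447) = 0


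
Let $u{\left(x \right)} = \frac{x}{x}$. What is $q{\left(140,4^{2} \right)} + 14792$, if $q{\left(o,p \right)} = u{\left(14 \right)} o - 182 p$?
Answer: $12020$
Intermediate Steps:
$u{\left(x \right)} = 1$
$q{\left(o,p \right)} = o - 182 p$ ($q{\left(o,p \right)} = 1 o - 182 p = o - 182 p$)
$q{\left(140,4^{2} \right)} + 14792 = \left(140 - 182 \cdot 4^{2}\right) + 14792 = \left(140 - 2912\right) + 14792 = -2772 + 14792 = 12020$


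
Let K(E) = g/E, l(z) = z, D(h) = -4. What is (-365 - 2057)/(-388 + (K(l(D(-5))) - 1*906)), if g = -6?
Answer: 4844/2585 ≈ 1.8739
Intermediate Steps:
K(E) = -6/E
(-365 - 2057)/(-388 + (K(l(D(-5))) - 1*906)) = (-365 - 2057)/(-388 + (-6/(-4) - 1*906)) = -2422/(-388 + (-6*(-¼) - 906)) = -2422/(-388 + (3/2 - 906)) = -2422/(-388 - 1809/2) = -2422/(-2585/2) = -2422*(-2/2585) = 4844/2585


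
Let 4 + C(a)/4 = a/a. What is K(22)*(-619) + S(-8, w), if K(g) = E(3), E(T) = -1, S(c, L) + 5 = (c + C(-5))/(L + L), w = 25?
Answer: 3068/5 ≈ 613.60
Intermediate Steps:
C(a) = -12 (C(a) = -16 + 4*(a/a) = -16 + 4*1 = -16 + 4 = -12)
S(c, L) = -5 + (-12 + c)/(2*L) (S(c, L) = -5 + (c - 12)/(L + L) = -5 + (-12 + c)/((2*L)) = -5 + (-12 + c)*(1/(2*L)) = -5 + (-12 + c)/(2*L))
K(g) = -1
K(22)*(-619) + S(-8, w) = -1*(-619) + (½)*(-12 - 8 - 10*25)/25 = 619 + (½)*(1/25)*(-12 - 8 - 250) = 619 + (½)*(1/25)*(-270) = 619 - 27/5 = 3068/5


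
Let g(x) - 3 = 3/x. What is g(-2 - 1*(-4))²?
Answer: 81/4 ≈ 20.250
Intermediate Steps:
g(x) = 3 + 3/x
g(-2 - 1*(-4))² = (3 + 3/(-2 - 1*(-4)))² = (3 + 3/(-2 + 4))² = (3 + 3/2)² = (9/2)² = 81/4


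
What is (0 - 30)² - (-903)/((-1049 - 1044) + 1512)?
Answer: 74571/83 ≈ 898.45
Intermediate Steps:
(0 - 30)² - (-903)/((-1049 - 1044) + 1512) = (-30)² - (-903)/(-2093 + 1512) = 900 - (-903)/(-581) = 900 - (-903)*(-1)/581 = 900 - 1*129/83 = 900 - 129/83 = 74571/83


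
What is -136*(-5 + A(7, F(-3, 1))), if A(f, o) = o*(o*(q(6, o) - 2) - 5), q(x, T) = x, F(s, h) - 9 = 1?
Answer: -46920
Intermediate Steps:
F(s, h) = 10 (F(s, h) = 9 + 1 = 10)
A(f, o) = o*(-5 + 4*o) (A(f, o) = o*(o*(6 - 2) - 5) = o*(o*4 - 5) = o*(4*o - 5) = o*(-5 + 4*o))
-136*(-5 + A(7, F(-3, 1))) = -136*(-5 + 10*(-5 + 4*10)) = -136*(-5 + 10*(-5 + 40)) = -136*(-5 + 10*35) = -136*(-5 + 350) = -136*345 = -46920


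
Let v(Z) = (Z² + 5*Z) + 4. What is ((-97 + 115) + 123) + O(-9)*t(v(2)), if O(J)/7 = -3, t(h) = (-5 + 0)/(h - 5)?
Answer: 1938/13 ≈ 149.08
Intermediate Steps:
v(Z) = 4 + Z² + 5*Z
t(h) = -5/(-5 + h)
O(J) = -21 (O(J) = 7*(-3) = -21)
((-97 + 115) + 123) + O(-9)*t(v(2)) = ((-97 + 115) + 123) - (-105)/(-5 + (4 + 2² + 5*2)) = (18 + 123) - (-105)/(-5 + (4 + 4 + 10)) = 141 - (-105)/(-5 + 18) = 141 - (-105)/13 = 141 - 21*(-5/13) = 141 + 105/13 = 1938/13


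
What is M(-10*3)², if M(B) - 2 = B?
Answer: 784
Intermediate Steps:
M(B) = 2 + B
M(-10*3)² = (2 - 10*3)² = (2 - 30)² = (-28)² = 784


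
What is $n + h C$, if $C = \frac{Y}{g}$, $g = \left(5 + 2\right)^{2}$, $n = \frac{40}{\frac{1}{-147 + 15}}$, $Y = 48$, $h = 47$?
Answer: $- \frac{256464}{49} \approx -5234.0$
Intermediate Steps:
$n = -5280$ ($n = \frac{40}{\frac{1}{-132}} = \frac{40}{- \frac{1}{132}} = 40 \left(-132\right) = -5280$)
$g = 49$ ($g = 7^{2} = 49$)
$C = \frac{48}{49} \approx 0.97959$
$n + h C = -5280 + 47 \cdot \frac{48}{49} = -5280 + \frac{2256}{49} = - \frac{256464}{49}$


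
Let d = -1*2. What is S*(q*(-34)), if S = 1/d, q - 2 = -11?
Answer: -153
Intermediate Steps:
q = -9 (q = 2 - 11 = -9)
d = -2
S = -1/2 (S = 1/(-2) = -1/2 ≈ -0.50000)
S*(q*(-34)) = -(-9)*(-34)/2 = -1/2*306 = -153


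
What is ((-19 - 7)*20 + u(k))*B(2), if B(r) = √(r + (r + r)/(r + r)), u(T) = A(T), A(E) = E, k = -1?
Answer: -521*√3 ≈ -902.40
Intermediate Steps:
u(T) = T
B(r) = √(1 + r) (B(r) = √(r + (2*r)/((2*r))) = √(r + (2*r)*(1/(2*r))) = √(r + 1) = √(1 + r))
((-19 - 7)*20 + u(k))*B(2) = ((-19 - 7)*20 - 1)*√(1 + 2) = (-26*20 - 1)*√3 = (-520 - 1)*√3 = -521*√3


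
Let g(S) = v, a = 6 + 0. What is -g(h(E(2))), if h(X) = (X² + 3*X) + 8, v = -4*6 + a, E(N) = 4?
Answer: 18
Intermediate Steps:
a = 6
v = -18 (v = -4*6 + 6 = -24 + 6 = -18)
h(X) = 8 + X² + 3*X
g(S) = -18
-g(h(E(2))) = -1*(-18) = 18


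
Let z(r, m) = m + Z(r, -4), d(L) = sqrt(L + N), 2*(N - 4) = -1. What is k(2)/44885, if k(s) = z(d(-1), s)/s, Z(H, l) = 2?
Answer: 2/44885 ≈ 4.4558e-5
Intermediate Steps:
N = 7/2 (N = 4 + (1/2)*(-1) = 4 - 1/2 = 7/2 ≈ 3.5000)
d(L) = sqrt(7/2 + L) (d(L) = sqrt(L + 7/2) = sqrt(7/2 + L))
z(r, m) = 2 + m (z(r, m) = m + 2 = 2 + m)
k(s) = (2 + s)/s
k(2)/44885 = ((2 + 2)/2)/44885 = ((1/2)*4)*(1/44885) = 2*(1/44885) = 2/44885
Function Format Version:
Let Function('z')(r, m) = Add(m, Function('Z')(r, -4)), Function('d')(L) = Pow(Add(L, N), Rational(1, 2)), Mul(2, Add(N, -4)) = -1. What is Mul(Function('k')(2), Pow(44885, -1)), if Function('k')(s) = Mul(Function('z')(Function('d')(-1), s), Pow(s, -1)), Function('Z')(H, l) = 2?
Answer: Rational(2, 44885) ≈ 4.4558e-5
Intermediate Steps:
N = Rational(7, 2) (N = Add(4, Mul(Rational(1, 2), -1)) = Add(4, Rational(-1, 2)) = Rational(7, 2) ≈ 3.5000)
Function('d')(L) = Pow(Add(Rational(7, 2), L), Rational(1, 2)) (Function('d')(L) = Pow(Add(L, Rational(7, 2)), Rational(1, 2)) = Pow(Add(Rational(7, 2), L), Rational(1, 2)))
Function('z')(r, m) = Add(2, m) (Function('z')(r, m) = Add(m, 2) = Add(2, m))
Function('k')(s) = Mul(Pow(s, -1), Add(2, s)) (Function('k')(s) = Mul(Add(2, s), Pow(s, -1)) = Mul(Pow(s, -1), Add(2, s)))
Mul(Function('k')(2), Pow(44885, -1)) = Mul(Mul(Pow(2, -1), Add(2, 2)), Pow(44885, -1)) = Mul(Mul(Rational(1, 2), 4), Rational(1, 44885)) = Mul(2, Rational(1, 44885)) = Rational(2, 44885)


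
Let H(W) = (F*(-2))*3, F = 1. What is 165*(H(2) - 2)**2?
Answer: 10560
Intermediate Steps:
H(W) = -6 (H(W) = (1*(-2))*3 = -2*3 = -6)
165*(H(2) - 2)**2 = 165*(-6 - 2)**2 = 165*(-8)**2 = 165*64 = 10560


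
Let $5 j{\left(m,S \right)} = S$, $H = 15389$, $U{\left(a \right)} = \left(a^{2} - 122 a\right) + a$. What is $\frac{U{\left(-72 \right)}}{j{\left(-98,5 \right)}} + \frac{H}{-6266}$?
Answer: $\frac{87056947}{6266} \approx 13894.0$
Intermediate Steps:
$U{\left(a \right)} = a^{2} - 121 a$
$j{\left(m,S \right)} = \frac{S}{5}$
$\frac{U{\left(-72 \right)}}{j{\left(-98,5 \right)}} + \frac{H}{-6266} = \frac{\left(-72\right) \left(-121 - 72\right)}{\frac{1}{5} \cdot 5} + \frac{15389}{-6266} = \frac{\left(-72\right) \left(-193\right)}{1} + 15389 \left(- \frac{1}{6266}\right) = 13896 \cdot 1 - \frac{15389}{6266} = 13896 - \frac{15389}{6266} = \frac{87056947}{6266}$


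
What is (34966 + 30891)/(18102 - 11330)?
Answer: 65857/6772 ≈ 9.7249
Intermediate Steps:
(34966 + 30891)/(18102 - 11330) = 65857/6772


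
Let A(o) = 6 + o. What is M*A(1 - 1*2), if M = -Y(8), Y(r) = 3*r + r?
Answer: -160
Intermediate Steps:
Y(r) = 4*r
M = -32 (M = -4*8 = -1*32 = -32)
M*A(1 - 1*2) = -32*(6 + (1 - 1*2)) = -32*(6 + (1 - 2)) = -32*(6 - 1) = -32*5 = -160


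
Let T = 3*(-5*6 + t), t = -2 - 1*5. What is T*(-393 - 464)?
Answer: 95127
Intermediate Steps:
t = -7 (t = -2 - 5 = -7)
T = -111 (T = 3*(-5*6 - 7) = 3*(-30 - 7) = 3*(-37) = -111)
T*(-393 - 464) = -111*(-393 - 464) = -111*(-857) = 95127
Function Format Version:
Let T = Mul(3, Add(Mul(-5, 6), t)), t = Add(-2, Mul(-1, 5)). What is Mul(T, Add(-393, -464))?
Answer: 95127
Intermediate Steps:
t = -7 (t = Add(-2, -5) = -7)
T = -111 (T = Mul(3, Add(Mul(-5, 6), -7)) = Mul(3, Add(-30, -7)) = Mul(3, -37) = -111)
Mul(T, Add(-393, -464)) = Mul(-111, Add(-393, -464)) = Mul(-111, -857) = 95127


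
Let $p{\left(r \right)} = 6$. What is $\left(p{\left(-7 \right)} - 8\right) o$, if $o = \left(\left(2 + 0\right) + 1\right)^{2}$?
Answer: $-18$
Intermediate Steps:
$o = 9$ ($o = \left(2 + 1\right)^{2} = 3^{2} = 9$)
$\left(p{\left(-7 \right)} - 8\right) o = \left(6 - 8\right) 9 = \left(-2\right) 9 = -18$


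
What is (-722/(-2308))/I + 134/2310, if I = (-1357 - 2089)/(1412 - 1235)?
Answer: 192636793/4593070020 ≈ 0.041941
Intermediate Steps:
I = -3446/177 ≈ -19.469
(-722/(-2308))/I + 134/2310 = (-722/(-2308))/(-3446/177) + 134/2310 = -722*(-1/2308)*(-177/3446) + 134*(1/2310) = (361/1154)*(-177/3446) + 67/1155 = -63897/3976684 + 67/1155 = 192636793/4593070020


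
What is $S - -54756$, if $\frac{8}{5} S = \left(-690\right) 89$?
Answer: $\frac{65499}{4} \approx 16375.0$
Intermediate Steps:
$S = - \frac{153525}{4}$ ($S = \frac{5 \left(\left(-690\right) 89\right)}{8} = \frac{5}{8} \left(-61410\right) = - \frac{153525}{4} \approx -38381.0$)
$S - -54756 = - \frac{153525}{4} - -54756 = - \frac{153525}{4} + 54756 = \frac{65499}{4}$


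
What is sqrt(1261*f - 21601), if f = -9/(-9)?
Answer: 6*I*sqrt(565) ≈ 142.62*I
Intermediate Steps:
f = 1 (f = -9*(-1/9) = 1)
sqrt(1261*f - 21601) = sqrt(1261*1 - 21601) = sqrt(1261 - 21601) = sqrt(-20340) = 6*I*sqrt(565)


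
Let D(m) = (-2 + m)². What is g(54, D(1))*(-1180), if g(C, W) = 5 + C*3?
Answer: -197060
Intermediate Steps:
g(C, W) = 5 + 3*C
g(54, D(1))*(-1180) = (5 + 3*54)*(-1180) = (5 + 162)*(-1180) = 167*(-1180) = -197060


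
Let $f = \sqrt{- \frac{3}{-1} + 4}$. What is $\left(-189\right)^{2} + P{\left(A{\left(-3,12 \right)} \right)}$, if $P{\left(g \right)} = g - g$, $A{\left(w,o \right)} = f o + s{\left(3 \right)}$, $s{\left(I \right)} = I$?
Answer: $35721$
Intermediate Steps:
$f = \sqrt{7}$ ($f = \sqrt{\left(-3\right) \left(-1\right) + 4} = \sqrt{3 + 4} = \sqrt{7} \approx 2.6458$)
$A{\left(w,o \right)} = 3 + o \sqrt{7}$ ($A{\left(w,o \right)} = \sqrt{7} o + 3 = o \sqrt{7} + 3 = 3 + o \sqrt{7}$)
$P{\left(g \right)} = 0$
$\left(-189\right)^{2} + P{\left(A{\left(-3,12 \right)} \right)} = \left(-189\right)^{2} + 0 = 35721 + 0 = 35721$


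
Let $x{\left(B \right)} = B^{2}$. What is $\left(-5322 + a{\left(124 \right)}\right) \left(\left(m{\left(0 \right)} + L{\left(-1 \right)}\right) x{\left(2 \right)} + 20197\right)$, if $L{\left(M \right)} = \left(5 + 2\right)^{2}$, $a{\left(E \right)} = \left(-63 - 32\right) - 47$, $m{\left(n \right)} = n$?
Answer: $-111427352$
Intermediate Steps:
$a{\left(E \right)} = -142$ ($a{\left(E \right)} = -95 - 47 = -142$)
$L{\left(M \right)} = 49$ ($L{\left(M \right)} = 7^{2} = 49$)
$\left(-5322 + a{\left(124 \right)}\right) \left(\left(m{\left(0 \right)} + L{\left(-1 \right)}\right) x{\left(2 \right)} + 20197\right) = \left(-5322 - 142\right) \left(\left(0 + 49\right) 2^{2} + 20197\right) = - 5464 \left(49 \cdot 4 + 20197\right) = - 5464 \left(196 + 20197\right) = \left(-5464\right) 20393 = -111427352$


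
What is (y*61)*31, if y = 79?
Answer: 149389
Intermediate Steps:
(y*61)*31 = (79*61)*31 = 4819*31 = 149389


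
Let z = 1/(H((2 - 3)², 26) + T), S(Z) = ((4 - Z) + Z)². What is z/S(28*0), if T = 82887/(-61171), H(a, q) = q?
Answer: 61171/24120944 ≈ 0.0025360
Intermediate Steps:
T = -82887/61171 (T = 82887*(-1/61171) = -82887/61171 ≈ -1.3550)
S(Z) = 16 (S(Z) = 4² = 16)
z = 61171/1507559 (z = 1/(26 - 82887/61171) = 1/(1507559/61171) = 61171/1507559 ≈ 0.040576)
z/S(28*0) = (61171/1507559)/16 = (61171/1507559)*(1/16) = 61171/24120944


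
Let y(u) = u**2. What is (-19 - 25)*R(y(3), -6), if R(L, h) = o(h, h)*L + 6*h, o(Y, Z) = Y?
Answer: 3960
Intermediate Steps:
R(L, h) = 6*h + L*h (R(L, h) = h*L + 6*h = L*h + 6*h = 6*h + L*h)
(-19 - 25)*R(y(3), -6) = (-19 - 25)*(-6*(6 + 3**2)) = -(-264)*(6 + 9) = -(-264)*15 = -44*(-90) = 3960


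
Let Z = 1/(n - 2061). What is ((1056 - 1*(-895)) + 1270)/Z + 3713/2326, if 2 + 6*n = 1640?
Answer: -13395774535/2326 ≈ -5.7591e+6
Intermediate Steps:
n = 273 (n = -1/3 + (1/6)*1640 = -1/3 + 820/3 = 273)
Z = -1/1788 (Z = 1/(273 - 2061) = 1/(-1788) = -1/1788 ≈ -0.00055928)
((1056 - 1*(-895)) + 1270)/Z + 3713/2326 = ((1056 - 1*(-895)) + 1270)/(-1/1788) + 3713/2326 = ((1056 + 895) + 1270)*(-1788) + 3713*(1/2326) = (1951 + 1270)*(-1788) + 3713/2326 = 3221*(-1788) + 3713/2326 = -5759148 + 3713/2326 = -13395774535/2326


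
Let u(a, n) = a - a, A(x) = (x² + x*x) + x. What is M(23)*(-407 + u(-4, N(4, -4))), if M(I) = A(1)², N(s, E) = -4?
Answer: -3663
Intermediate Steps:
A(x) = x + 2*x² (A(x) = (x² + x²) + x = 2*x² + x = x + 2*x²)
M(I) = 9 (M(I) = (1*(1 + 2*1))² = (1*(1 + 2))² = (1*3)² = 3² = 9)
u(a, n) = 0
M(23)*(-407 + u(-4, N(4, -4))) = 9*(-407 + 0) = 9*(-407) = -3663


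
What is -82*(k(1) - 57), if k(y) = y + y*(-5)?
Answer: 5002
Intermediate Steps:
k(y) = -4*y (k(y) = y - 5*y = -4*y)
-82*(k(1) - 57) = -82*(-4*1 - 57) = -82*(-4 - 57) = -82*(-61) = 5002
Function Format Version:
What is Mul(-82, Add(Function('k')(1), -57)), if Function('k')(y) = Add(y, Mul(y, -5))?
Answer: 5002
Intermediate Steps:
Function('k')(y) = Mul(-4, y) (Function('k')(y) = Add(y, Mul(-5, y)) = Mul(-4, y))
Mul(-82, Add(Function('k')(1), -57)) = Mul(-82, Add(Mul(-4, 1), -57)) = Mul(-82, Add(-4, -57)) = Mul(-82, -61) = 5002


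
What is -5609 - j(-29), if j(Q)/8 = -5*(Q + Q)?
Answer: -7929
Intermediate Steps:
j(Q) = -80*Q (j(Q) = 8*(-5*(Q + Q)) = 8*(-10*Q) = -80*Q)
-5609 - j(-29) = -5609 - (-80)*(-29) = -5609 - 1*2320 = -5609 - 2320 = -7929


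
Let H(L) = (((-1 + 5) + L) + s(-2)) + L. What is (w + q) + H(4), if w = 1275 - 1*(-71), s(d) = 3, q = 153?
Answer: 1514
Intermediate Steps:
w = 1346 (w = 1275 + 71 = 1346)
H(L) = 7 + 2*L (H(L) = (((-1 + 5) + L) + 3) + L = ((4 + L) + 3) + L = (7 + L) + L = 7 + 2*L)
(w + q) + H(4) = (1346 + 153) + (7 + 2*4) = 1499 + (7 + 8) = 1499 + 15 = 1514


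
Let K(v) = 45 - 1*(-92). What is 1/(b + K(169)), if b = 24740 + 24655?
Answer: 1/49532 ≈ 2.0189e-5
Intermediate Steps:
b = 49395
K(v) = 137 (K(v) = 45 + 92 = 137)
1/(b + K(169)) = 1/(49395 + 137) = 1/49532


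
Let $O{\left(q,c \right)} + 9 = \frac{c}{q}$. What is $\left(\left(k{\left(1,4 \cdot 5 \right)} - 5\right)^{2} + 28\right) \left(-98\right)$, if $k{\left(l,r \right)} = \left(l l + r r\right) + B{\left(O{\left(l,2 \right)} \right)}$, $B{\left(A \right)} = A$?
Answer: $-14832202$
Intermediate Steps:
$O{\left(q,c \right)} = -9 + \frac{c}{q}$
$k{\left(l,r \right)} = -9 + l^{2} + r^{2} + \frac{2}{l}$ ($k{\left(l,r \right)} = \left(l l + r r\right) - \left(9 - \frac{2}{l}\right) = \left(l^{2} + r^{2}\right) - \left(9 - \frac{2}{l}\right) = -9 + l^{2} + r^{2} + \frac{2}{l}$)
$\left(\left(k{\left(1,4 \cdot 5 \right)} - 5\right)^{2} + 28\right) \left(-98\right) = \left(\left(\left(-9 + 1^{2} + \left(4 \cdot 5\right)^{2} + \frac{2}{1}\right) - 5\right)^{2} + 28\right) \left(-98\right) = \left(\left(\left(-9 + 1 + 20^{2} + 2 \cdot 1\right) - 5\right)^{2} + 28\right) \left(-98\right) = \left(\left(\left(-9 + 1 + 400 + 2\right) - 5\right)^{2} + 28\right) \left(-98\right) = \left(\left(394 - 5\right)^{2} + 28\right) \left(-98\right) = \left(389^{2} + 28\right) \left(-98\right) = \left(151321 + 28\right) \left(-98\right) = 151349 \left(-98\right) = -14832202$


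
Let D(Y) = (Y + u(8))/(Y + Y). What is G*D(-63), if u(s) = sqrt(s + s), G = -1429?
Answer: -84311/126 ≈ -669.13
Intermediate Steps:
u(s) = sqrt(2)*sqrt(s) (u(s) = sqrt(2*s) = sqrt(2)*sqrt(s))
D(Y) = (4 + Y)/(2*Y) (D(Y) = (Y + sqrt(2)*sqrt(8))/(Y + Y) = (Y + sqrt(2)*(2*sqrt(2)))/((2*Y)) = (Y + 4)*(1/(2*Y)) = (4 + Y)*(1/(2*Y)) = (4 + Y)/(2*Y))
G*D(-63) = -1429*(4 - 63)/(2*(-63)) = -1429*(-1)*(-59)/(2*63) = -1429*59/126 = -84311/126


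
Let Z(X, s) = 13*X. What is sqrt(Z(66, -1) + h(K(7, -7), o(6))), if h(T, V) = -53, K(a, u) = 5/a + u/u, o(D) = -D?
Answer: sqrt(805) ≈ 28.373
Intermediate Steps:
K(a, u) = 1 + 5/a (K(a, u) = 5/a + 1 = 1 + 5/a)
sqrt(Z(66, -1) + h(K(7, -7), o(6))) = sqrt(13*66 - 53) = sqrt(858 - 53) = sqrt(805)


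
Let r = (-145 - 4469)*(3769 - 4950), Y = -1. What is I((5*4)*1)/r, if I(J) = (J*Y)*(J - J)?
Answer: 0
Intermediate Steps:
r = 5449134 (r = -4614*(-1181) = 5449134)
I(J) = 0 (I(J) = (J*(-1))*(J - J) = -J*0 = 0)
I((5*4)*1)/r = 0/5449134 = 0*(1/5449134) = 0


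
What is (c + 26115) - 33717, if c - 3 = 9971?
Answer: 2372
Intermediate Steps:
c = 9974 (c = 3 + 9971 = 9974)
(c + 26115) - 33717 = (9974 + 26115) - 33717 = 36089 - 33717 = 2372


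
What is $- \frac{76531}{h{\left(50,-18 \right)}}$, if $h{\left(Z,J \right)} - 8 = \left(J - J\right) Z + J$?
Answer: $\frac{76531}{10} \approx 7653.1$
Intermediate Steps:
$h{\left(Z,J \right)} = 8 + J$ ($h{\left(Z,J \right)} = 8 + \left(\left(J - J\right) Z + J\right) = 8 + \left(0 Z + J\right) = 8 + \left(0 + J\right) = 8 + J$)
$- \frac{76531}{h{\left(50,-18 \right)}} = - \frac{76531}{8 - 18} = - \frac{76531}{-10} = \left(-76531\right) \left(- \frac{1}{10}\right) = \frac{76531}{10}$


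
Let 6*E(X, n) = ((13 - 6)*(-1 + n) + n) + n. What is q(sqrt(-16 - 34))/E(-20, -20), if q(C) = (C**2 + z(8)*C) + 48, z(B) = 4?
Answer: 12/187 - 120*I*sqrt(2)/187 ≈ 0.064171 - 0.90752*I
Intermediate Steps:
E(X, n) = -7/6 + 3*n/2 (E(X, n) = (((13 - 6)*(-1 + n) + n) + n)/6 = ((7*(-1 + n) + n) + n)/6 = (((-7 + 7*n) + n) + n)/6 = ((-7 + 8*n) + n)/6 = (-7 + 9*n)/6 = -7/6 + 3*n/2)
q(C) = 48 + C**2 + 4*C (q(C) = (C**2 + 4*C) + 48 = 48 + C**2 + 4*C)
q(sqrt(-16 - 34))/E(-20, -20) = (48 + (sqrt(-16 - 34))**2 + 4*sqrt(-16 - 34))/(-7/6 + (3/2)*(-20)) = (48 + (sqrt(-50))**2 + 4*sqrt(-50))/(-7/6 - 30) = (48 + (5*I*sqrt(2))**2 + 4*(5*I*sqrt(2)))/(-187/6) = (48 - 50 + 20*I*sqrt(2))*(-6/187) = (-2 + 20*I*sqrt(2))*(-6/187) = 12/187 - 120*I*sqrt(2)/187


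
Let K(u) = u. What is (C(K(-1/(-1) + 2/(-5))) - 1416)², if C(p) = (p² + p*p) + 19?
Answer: 1218498649/625 ≈ 1.9496e+6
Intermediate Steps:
C(p) = 19 + 2*p² (C(p) = (p² + p²) + 19 = 2*p² + 19 = 19 + 2*p²)
(C(K(-1/(-1) + 2/(-5))) - 1416)² = ((19 + 2*(-1/(-1) + 2/(-5))²) - 1416)² = ((19 + 2*(-1*(-1) + 2*(-⅕))²) - 1416)² = ((19 + 2*(1 - ⅖)²) - 1416)² = ((19 + 2*(⅗)²) - 1416)² = ((19 + 2*(9/25)) - 1416)² = ((19 + 18/25) - 1416)² = (493/25 - 1416)² = (-34907/25)² = 1218498649/625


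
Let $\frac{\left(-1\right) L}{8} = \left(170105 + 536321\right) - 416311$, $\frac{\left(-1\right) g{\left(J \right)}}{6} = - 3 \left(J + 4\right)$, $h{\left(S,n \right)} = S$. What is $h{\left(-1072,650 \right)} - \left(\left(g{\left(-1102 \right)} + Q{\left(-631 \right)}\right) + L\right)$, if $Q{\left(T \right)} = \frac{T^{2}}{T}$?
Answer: $2340243$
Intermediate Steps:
$g{\left(J \right)} = 72 + 18 J$ ($g{\left(J \right)} = - 6 \left(- 3 \left(J + 4\right)\right) = - 6 \left(- 3 \left(4 + J\right)\right) = - 6 \left(-12 - 3 J\right) = 72 + 18 J$)
$Q{\left(T \right)} = T$
$L = -2320920$ ($L = - 8 \left(\left(170105 + 536321\right) - 416311\right) = - 8 \left(706426 - 416311\right) = \left(-8\right) 290115 = -2320920$)
$h{\left(-1072,650 \right)} - \left(\left(g{\left(-1102 \right)} + Q{\left(-631 \right)}\right) + L\right) = -1072 - \left(\left(\left(72 + 18 \left(-1102\right)\right) - 631\right) - 2320920\right) = -1072 - \left(\left(\left(72 - 19836\right) - 631\right) - 2320920\right) = -1072 - \left(\left(-19764 - 631\right) - 2320920\right) = -1072 - \left(-20395 - 2320920\right) = -1072 - -2341315 = -1072 + 2341315 = 2340243$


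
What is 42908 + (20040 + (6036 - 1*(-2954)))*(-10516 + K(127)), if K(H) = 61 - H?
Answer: -307152552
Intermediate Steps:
42908 + (20040 + (6036 - 1*(-2954)))*(-10516 + K(127)) = 42908 + (20040 + (6036 - 1*(-2954)))*(-10516 + (61 - 1*127)) = 42908 + (20040 + (6036 + 2954))*(-10516 + (61 - 127)) = 42908 + (20040 + 8990)*(-10516 - 66) = 42908 + 29030*(-10582) = 42908 - 307195460 = -307152552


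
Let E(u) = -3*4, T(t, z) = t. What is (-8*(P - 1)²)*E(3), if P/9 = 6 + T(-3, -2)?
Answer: 64896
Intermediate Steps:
E(u) = -12
P = 27 (P = 9*(6 - 3) = 9*3 = 27)
(-8*(P - 1)²)*E(3) = -8*(27 - 1)²*(-12) = -8*26²*(-12) = -8*676*(-12) = -5408*(-12) = 64896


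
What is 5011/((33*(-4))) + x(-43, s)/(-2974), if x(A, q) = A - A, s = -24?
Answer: -5011/132 ≈ -37.962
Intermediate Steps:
x(A, q) = 0
5011/((33*(-4))) + x(-43, s)/(-2974) = 5011/((33*(-4))) + 0/(-2974) = 5011/(-132) + 0*(-1/2974) = 5011*(-1/132) + 0 = -5011/132 + 0 = -5011/132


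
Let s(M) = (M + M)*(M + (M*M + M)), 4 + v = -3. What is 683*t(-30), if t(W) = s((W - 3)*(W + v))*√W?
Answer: 2490625809738*I*√30 ≈ 1.3642e+13*I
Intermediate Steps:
v = -7 (v = -4 - 3 = -7)
s(M) = 2*M*(M² + 2*M) (s(M) = (2*M)*(M + (M² + M)) = (2*M)*(M + (M + M²)) = (2*M)*(M² + 2*M) = 2*M*(M² + 2*M))
t(W) = 2*√W*(-7 + W)²*(-3 + W)²*(2 + (-7 + W)*(-3 + W)) (t(W) = (2*((W - 3)*(W - 7))²*(2 + (W - 3)*(W - 7)))*√W = (2*((-3 + W)*(-7 + W))²*(2 + (-3 + W)*(-7 + W)))*√W = (2*((-7 + W)*(-3 + W))²*(2 + (-7 + W)*(-3 + W)))*√W = (2*((-7 + W)²*(-3 + W)²)*(2 + (-7 + W)*(-3 + W)))*√W = (2*(-7 + W)²*(-3 + W)²*(2 + (-7 + W)*(-3 + W)))*√W = 2*√W*(-7 + W)²*(-3 + W)²*(2 + (-7 + W)*(-3 + W)))
683*t(-30) = 683*(2*√(-30)*(21 + (-30)² - 10*(-30))²*(23 + (-30)² - 10*(-30))) = 683*(2*(I*√30)*(21 + 900 + 300)²*(23 + 900 + 300)) = 683*(2*(I*√30)*1221²*1223) = 683*(2*(I*√30)*1490841*1223) = 683*(3646597086*I*√30) = 2490625809738*I*√30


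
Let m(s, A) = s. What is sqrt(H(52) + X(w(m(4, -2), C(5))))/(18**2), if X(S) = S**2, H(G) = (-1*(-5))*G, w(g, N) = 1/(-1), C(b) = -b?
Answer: sqrt(29)/108 ≈ 0.049863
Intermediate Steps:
w(g, N) = -1
H(G) = 5*G
sqrt(H(52) + X(w(m(4, -2), C(5))))/(18**2) = sqrt(5*52 + (-1)**2)/(18**2) = sqrt(260 + 1)/324 = sqrt(261)*(1/324) = (3*sqrt(29))*(1/324) = sqrt(29)/108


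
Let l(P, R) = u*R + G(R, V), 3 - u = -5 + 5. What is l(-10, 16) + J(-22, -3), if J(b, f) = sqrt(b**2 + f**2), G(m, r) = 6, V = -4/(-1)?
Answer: 54 + sqrt(493) ≈ 76.204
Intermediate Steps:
V = 4 (V = -4*(-1) = 4)
u = 3 (u = 3 - (-5 + 5) = 3 - 1*0 = 3 + 0 = 3)
l(P, R) = 6 + 3*R (l(P, R) = 3*R + 6 = 6 + 3*R)
l(-10, 16) + J(-22, -3) = (6 + 3*16) + sqrt((-22)**2 + (-3)**2) = (6 + 48) + sqrt(484 + 9) = 54 + sqrt(493)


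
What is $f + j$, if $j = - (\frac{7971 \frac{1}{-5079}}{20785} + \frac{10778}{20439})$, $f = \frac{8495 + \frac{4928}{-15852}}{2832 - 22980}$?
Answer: $- \frac{6054582529070822227}{6380873511982036020} \approx -0.94886$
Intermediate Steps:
$f = - \frac{33664453}{79846524}$ ($f = \frac{8495 + 4928 \left(- \frac{1}{15852}\right)}{-20148} = \left(8495 - \frac{1232}{3963}\right) \left(- \frac{1}{20148}\right) = \frac{33664453}{3963} \left(- \frac{1}{20148}\right) = - \frac{33664453}{79846524} \approx -0.42161$)
$j = - \frac{379212789467}{719228073195}$ ($j = - (7971 \left(- \frac{1}{5079}\right) \frac{1}{20785} + 10778 \cdot \frac{1}{20439}) = - (\left(- \frac{2657}{1693}\right) \frac{1}{20785} + \frac{10778}{20439}) = - (- \frac{2657}{35189005} + \frac{10778}{20439}) = \left(-1\right) \frac{379212789467}{719228073195} = - \frac{379212789467}{719228073195} \approx -0.52725$)
$f + j = - \frac{33664453}{79846524} - \frac{379212789467}{719228073195} = - \frac{6054582529070822227}{6380873511982036020}$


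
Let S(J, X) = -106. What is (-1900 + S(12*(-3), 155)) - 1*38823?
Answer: -40829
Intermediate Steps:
(-1900 + S(12*(-3), 155)) - 1*38823 = (-1900 - 106) - 1*38823 = -2006 - 38823 = -40829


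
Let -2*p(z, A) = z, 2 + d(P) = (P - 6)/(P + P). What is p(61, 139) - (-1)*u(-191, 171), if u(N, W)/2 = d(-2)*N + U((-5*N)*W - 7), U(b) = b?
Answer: 653131/2 ≈ 3.2657e+5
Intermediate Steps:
d(P) = -2 + (-6 + P)/(2*P) (d(P) = -2 + (P - 6)/(P + P) = -2 + (-6 + P)/((2*P)) = -2 + (-6 + P)*(1/(2*P)) = -2 + (-6 + P)/(2*P))
p(z, A) = -z/2
u(N, W) = -14 - 10*N*W (u(N, W) = 2*((-3/2 - 3/(-2))*N + ((-5*N)*W - 7)) = 2*((-3/2 - 3*(-½))*N + (-5*N*W - 7)) = 2*((-3/2 + 3/2)*N + (-7 - 5*N*W)) = 2*(0*N + (-7 - 5*N*W)) = 2*(0 + (-7 - 5*N*W)) = 2*(-7 - 5*N*W) = -14 - 10*N*W)
p(61, 139) - (-1)*u(-191, 171) = -½*61 - (-1)*(-14 - 10*(-191)*171) = -61/2 - (-1)*(-14 + 326610) = -61/2 - (-1)*326596 = -61/2 - 1*(-326596) = -61/2 + 326596 = 653131/2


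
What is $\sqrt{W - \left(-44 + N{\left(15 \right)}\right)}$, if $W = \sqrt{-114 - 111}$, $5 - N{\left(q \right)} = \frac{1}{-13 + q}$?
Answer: $\frac{\sqrt{158 + 60 i}}{2} \approx 6.3934 + 1.1731 i$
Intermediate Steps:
$N{\left(q \right)} = 5 - \frac{1}{-13 + q}$
$W = 15 i$ ($W = \sqrt{-114 - 111} = \sqrt{-225} = 15 i \approx 15.0 i$)
$\sqrt{W - \left(-44 + N{\left(15 \right)}\right)} = \sqrt{15 i + \left(44 - \frac{-66 + 5 \cdot 15}{-13 + 15}\right)} = \sqrt{15 i + \left(44 - \frac{-66 + 75}{2}\right)} = \sqrt{15 i + \left(44 - \frac{1}{2} \cdot 9\right)} = \sqrt{15 i + \left(44 - \frac{9}{2}\right)} = \sqrt{15 i + \frac{79}{2}} = \sqrt{\frac{79}{2} + 15 i}$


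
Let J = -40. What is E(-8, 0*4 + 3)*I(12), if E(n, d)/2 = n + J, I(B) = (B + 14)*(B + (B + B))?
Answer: -89856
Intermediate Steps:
I(B) = 3*B*(14 + B) (I(B) = (14 + B)*(B + 2*B) = (14 + B)*(3*B) = 3*B*(14 + B))
E(n, d) = -80 + 2*n (E(n, d) = 2*(n - 40) = 2*(-40 + n) = -80 + 2*n)
E(-8, 0*4 + 3)*I(12) = (-80 + 2*(-8))*(3*12*(14 + 12)) = (-80 - 16)*(3*12*26) = -96*936 = -89856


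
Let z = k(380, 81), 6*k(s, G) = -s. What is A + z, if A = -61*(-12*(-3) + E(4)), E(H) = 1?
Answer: -6961/3 ≈ -2320.3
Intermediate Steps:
k(s, G) = -s/6 (k(s, G) = (-s)/6 = -s/6)
z = -190/3 (z = -⅙*380 = -190/3 ≈ -63.333)
A = -2257 (A = -61*(-12*(-3) + 1) = -61*(36 + 1) = -61*37 = -2257)
A + z = -2257 - 190/3 = -6961/3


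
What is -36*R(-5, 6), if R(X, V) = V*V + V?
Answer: -1512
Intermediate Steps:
R(X, V) = V + V**2 (R(X, V) = V**2 + V = V + V**2)
-36*R(-5, 6) = -216*(1 + 6) = -216*7 = -36*42 = -1512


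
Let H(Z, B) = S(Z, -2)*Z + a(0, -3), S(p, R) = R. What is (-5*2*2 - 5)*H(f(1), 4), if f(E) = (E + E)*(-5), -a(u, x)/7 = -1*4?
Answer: -1200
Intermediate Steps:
a(u, x) = 28 (a(u, x) = -(-7)*4 = -7*(-4) = 28)
f(E) = -10*E (f(E) = (2*E)*(-5) = -10*E)
H(Z, B) = 28 - 2*Z (H(Z, B) = -2*Z + 28 = 28 - 2*Z)
(-5*2*2 - 5)*H(f(1), 4) = (-5*2*2 - 5)*(28 - (-20)) = (-10*2 - 5)*(28 - 2*(-10)) = (-20 - 5)*(28 + 20) = -25*48 = -1200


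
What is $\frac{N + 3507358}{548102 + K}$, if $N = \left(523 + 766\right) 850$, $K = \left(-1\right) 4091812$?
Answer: $- \frac{2301504}{1771855} \approx -1.2989$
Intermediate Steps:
$K = -4091812$
$N = 1095650$ ($N = 1289 \cdot 850 = 1095650$)
$\frac{N + 3507358}{548102 + K} = \frac{1095650 + 3507358}{548102 - 4091812} = \frac{4603008}{-3543710} = 4603008 \left(- \frac{1}{3543710}\right) = - \frac{2301504}{1771855}$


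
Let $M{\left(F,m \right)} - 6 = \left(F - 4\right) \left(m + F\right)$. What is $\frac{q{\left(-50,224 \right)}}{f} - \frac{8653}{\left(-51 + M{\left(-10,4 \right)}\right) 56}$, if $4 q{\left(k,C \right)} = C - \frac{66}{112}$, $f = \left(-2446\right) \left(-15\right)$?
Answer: $- \frac{423142117}{106841280} \approx -3.9605$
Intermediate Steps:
$M{\left(F,m \right)} = 6 + \left(-4 + F\right) \left(F + m\right)$ ($M{\left(F,m \right)} = 6 + \left(F - 4\right) \left(m + F\right) = 6 + \left(-4 + F\right) \left(F + m\right)$)
$f = 36690$
$q{\left(k,C \right)} = - \frac{33}{224} + \frac{C}{4}$ ($q{\left(k,C \right)} = \frac{C - \frac{66}{112}}{4} = \frac{C - 66 \cdot \frac{1}{112}}{4} = \frac{C - \frac{33}{56}}{4} = \frac{- \frac{33}{56} + C}{4} = - \frac{33}{224} + \frac{C}{4}$)
$\frac{q{\left(-50,224 \right)}}{f} - \frac{8653}{\left(-51 + M{\left(-10,4 \right)}\right) 56} = \frac{- \frac{33}{224} + \frac{1}{4} \cdot 224}{36690} - \frac{8653}{\left(-51 - \left(10 - 100\right)\right) 56} = \left(- \frac{33}{224} + 56\right) \frac{1}{36690} - \frac{8653}{\left(-51 + \left(6 + 100 + 40 - 16 - 40\right)\right) 56} = \frac{12511}{224} \cdot \frac{1}{36690} - \frac{8653}{\left(-51 + 90\right) 56} = \frac{12511}{8218560} - \frac{8653}{39 \cdot 56} = \frac{12511}{8218560} - \frac{8653}{2184} = - \frac{423142117}{106841280}$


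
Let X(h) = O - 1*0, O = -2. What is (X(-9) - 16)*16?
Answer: -288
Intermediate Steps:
X(h) = -2 (X(h) = -2 - 1*0 = -2 + 0 = -2)
(X(-9) - 16)*16 = (-2 - 16)*16 = -18*16 = -288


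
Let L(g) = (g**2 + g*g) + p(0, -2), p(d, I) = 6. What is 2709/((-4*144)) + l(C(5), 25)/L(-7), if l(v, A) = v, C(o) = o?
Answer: -3873/832 ≈ -4.6550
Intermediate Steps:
L(g) = 6 + 2*g**2 (L(g) = (g**2 + g*g) + 6 = (g**2 + g**2) + 6 = 2*g**2 + 6 = 6 + 2*g**2)
2709/((-4*144)) + l(C(5), 25)/L(-7) = 2709/((-4*144)) + 5/(6 + 2*(-7)**2) = 2709/(-576) + 5/(6 + 2*49) = 2709*(-1/576) + 5/(6 + 98) = -301/64 + 5/104 = -3873/832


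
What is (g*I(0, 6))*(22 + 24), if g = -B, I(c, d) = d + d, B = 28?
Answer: -15456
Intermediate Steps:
I(c, d) = 2*d
g = -28 (g = -1*28 = -28)
(g*I(0, 6))*(22 + 24) = (-56*6)*(22 + 24) = -28*12*46 = -336*46 = -15456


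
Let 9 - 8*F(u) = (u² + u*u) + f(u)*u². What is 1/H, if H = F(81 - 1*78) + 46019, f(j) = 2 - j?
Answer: 1/46019 ≈ 2.1730e-5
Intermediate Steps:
F(u) = 9/8 - u²/4 - u²*(2 - u)/8 (F(u) = 9/8 - ((u² + u*u) + (2 - u)*u²)/8 = 9/8 - ((u² + u²) + u²*(2 - u))/8 = 9/8 - (2*u² + u²*(2 - u))/8 = 9/8 + (-u²/4 - u²*(2 - u)/8) = 9/8 - u²/4 - u²*(2 - u)/8)
H = 46019 (H = (9/8 - (81 - 1*78)²/2 + (81 - 1*78)³/8) + 46019 = (9/8 - (81 - 78)²/2 + (81 - 78)³/8) + 46019 = (9/8 - ½*3² + (⅛)*3³) + 46019 = (9/8 - ½*9 + (⅛)*27) + 46019 = (9/8 - 9/2 + 27/8) + 46019 = 0 + 46019 = 46019)
1/H = 1/46019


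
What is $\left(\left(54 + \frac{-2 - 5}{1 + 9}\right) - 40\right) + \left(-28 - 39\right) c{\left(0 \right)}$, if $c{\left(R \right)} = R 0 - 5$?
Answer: $\frac{3483}{10} \approx 348.3$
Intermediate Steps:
$c{\left(R \right)} = -5$ ($c{\left(R \right)} = 0 - 5 = -5$)
$\left(\left(54 + \frac{-2 - 5}{1 + 9}\right) - 40\right) + \left(-28 - 39\right) c{\left(0 \right)} = \left(\left(54 + \frac{-2 - 5}{1 + 9}\right) - 40\right) + \left(-28 - 39\right) \left(-5\right) = \left(\left(54 - \frac{7}{10}\right) - 40\right) + \left(-28 - 39\right) \left(-5\right) = \left(\left(54 - \frac{7}{10}\right) - 40\right) - -335 = \left(\left(54 - \frac{7}{10}\right) - 40\right) + 335 = \left(\frac{533}{10} - 40\right) + 335 = \frac{133}{10} + 335 = \frac{3483}{10}$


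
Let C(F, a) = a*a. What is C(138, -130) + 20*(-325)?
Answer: 10400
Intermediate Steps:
C(F, a) = a²
C(138, -130) + 20*(-325) = (-130)² + 20*(-325) = 16900 - 6500 = 10400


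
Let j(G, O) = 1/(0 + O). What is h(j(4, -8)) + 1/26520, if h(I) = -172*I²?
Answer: -142543/53040 ≈ -2.6875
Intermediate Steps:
j(G, O) = 1/O
h(j(4, -8)) + 1/26520 = -172*(1/(-8))² + 1/26520 = -172*(-⅛)² + 1/26520 = -172*1/64 + 1/26520 = -43/16 + 1/26520 = -142543/53040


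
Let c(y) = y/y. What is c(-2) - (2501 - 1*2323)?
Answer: -177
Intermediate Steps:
c(y) = 1
c(-2) - (2501 - 1*2323) = 1 - (2501 - 1*2323) = 1 - (2501 - 2323) = 1 - 1*178 = 1 - 178 = -177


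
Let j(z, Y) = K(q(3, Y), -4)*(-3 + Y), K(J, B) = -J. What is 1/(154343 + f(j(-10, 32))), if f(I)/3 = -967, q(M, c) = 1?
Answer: 1/151442 ≈ 6.6032e-6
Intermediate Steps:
j(z, Y) = 3 - Y (j(z, Y) = (-1*1)*(-3 + Y) = -(-3 + Y) = 3 - Y)
f(I) = -2901 (f(I) = 3*(-967) = -2901)
1/(154343 + f(j(-10, 32))) = 1/(154343 - 2901) = 1/151442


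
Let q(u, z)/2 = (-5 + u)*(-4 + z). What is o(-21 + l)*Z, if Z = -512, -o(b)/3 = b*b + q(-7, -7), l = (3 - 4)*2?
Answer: 1218048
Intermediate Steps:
q(u, z) = 2*(-5 + u)*(-4 + z) (q(u, z) = 2*((-5 + u)*(-4 + z)) = 2*(-5 + u)*(-4 + z))
l = -2 (l = -1*2 = -2)
o(b) = -792 - 3*b² (o(b) = -3*(b*b + (40 - 10*(-7) - 8*(-7) + 2*(-7)*(-7))) = -3*(b² + (40 + 70 + 56 + 98)) = -3*(b² + 264) = -3*(264 + b²) = -792 - 3*b²)
o(-21 + l)*Z = (-792 - 3*(-21 - 2)²)*(-512) = (-792 - 3*(-23)²)*(-512) = (-792 - 3*529)*(-512) = (-792 - 1587)*(-512) = -2379*(-512) = 1218048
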